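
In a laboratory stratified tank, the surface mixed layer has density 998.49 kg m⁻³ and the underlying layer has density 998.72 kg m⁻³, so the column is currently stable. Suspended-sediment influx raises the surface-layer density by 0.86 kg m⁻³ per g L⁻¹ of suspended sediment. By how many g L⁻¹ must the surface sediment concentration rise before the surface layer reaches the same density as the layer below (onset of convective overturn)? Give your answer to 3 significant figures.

Density deficit of the surface layer: 998.72 − 998.49 = 0.23 kg m⁻³.
Required change = 0.23 / 0.86 = 0.267 g L⁻¹.

0.267 g L⁻¹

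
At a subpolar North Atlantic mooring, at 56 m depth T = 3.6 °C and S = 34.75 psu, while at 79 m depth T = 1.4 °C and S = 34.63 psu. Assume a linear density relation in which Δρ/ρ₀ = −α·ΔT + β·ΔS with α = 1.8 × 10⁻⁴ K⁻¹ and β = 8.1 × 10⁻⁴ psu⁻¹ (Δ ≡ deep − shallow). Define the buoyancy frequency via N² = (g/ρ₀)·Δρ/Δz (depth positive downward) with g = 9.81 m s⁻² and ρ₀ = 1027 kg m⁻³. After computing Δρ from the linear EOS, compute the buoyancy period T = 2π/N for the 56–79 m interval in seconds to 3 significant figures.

557 s

ΔT = -2.2 K, ΔS = -0.12 psu (deep − shallow).
Δρ/ρ₀ = −αΔT + βΔS = 3.96 × 10⁻⁴ − 9.72 × 10⁻⁵ = 2.988 × 10⁻⁴, so Δρ ≈ 0.3069 kg m⁻³.
N² = (g/ρ₀)·Δρ/Δz = g·(Δρ/ρ₀)/Δz = 9.81 × 2.988 × 10⁻⁴ / 23 = 1.2744 × 10⁻⁴ s⁻².
N = √(1.2744 × 10⁻⁴) = 0.011289 rad s⁻¹ → T = 2π/N = 556.58 s ≈ 557 s.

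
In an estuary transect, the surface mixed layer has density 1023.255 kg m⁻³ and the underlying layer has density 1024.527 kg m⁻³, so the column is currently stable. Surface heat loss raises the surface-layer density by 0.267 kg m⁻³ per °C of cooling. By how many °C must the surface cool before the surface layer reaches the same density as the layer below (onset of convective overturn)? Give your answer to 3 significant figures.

Density deficit of the surface layer: 1024.527 − 1023.255 = 1.272 kg m⁻³.
Required change = 1.272 / 0.267 = 4.76 °C.

4.76 °C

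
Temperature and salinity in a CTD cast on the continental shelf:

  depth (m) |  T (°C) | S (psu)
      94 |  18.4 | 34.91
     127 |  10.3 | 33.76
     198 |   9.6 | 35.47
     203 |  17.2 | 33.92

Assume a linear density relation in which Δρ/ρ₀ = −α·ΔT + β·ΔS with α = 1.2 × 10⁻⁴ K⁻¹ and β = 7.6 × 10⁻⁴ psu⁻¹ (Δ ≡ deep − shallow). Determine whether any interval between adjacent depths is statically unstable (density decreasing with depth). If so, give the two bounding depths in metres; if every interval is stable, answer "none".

Evaluate Δρ/ρ₀ = −αΔT + βΔS across each adjacent pair:
  94–127 m: −αΔT+βΔS = −(1.2 × 10⁻⁴)(-8.1)+(7.6 × 10⁻⁴)(-1.15) = 9.8 × 10⁻⁵ → stable
  127–198 m: −αΔT+βΔS = −(1.2 × 10⁻⁴)(-0.7)+(7.6 × 10⁻⁴)(+1.71) = 1.4 × 10⁻³ → stable
  198–203 m: −αΔT+βΔS = −(1.2 × 10⁻⁴)(+7.6)+(7.6 × 10⁻⁴)(-1.55) = -2.1 × 10⁻³ → UNSTABLE
The 198–203 m interval has Δρ < 0: lighter water underlies denser water.

198–203 m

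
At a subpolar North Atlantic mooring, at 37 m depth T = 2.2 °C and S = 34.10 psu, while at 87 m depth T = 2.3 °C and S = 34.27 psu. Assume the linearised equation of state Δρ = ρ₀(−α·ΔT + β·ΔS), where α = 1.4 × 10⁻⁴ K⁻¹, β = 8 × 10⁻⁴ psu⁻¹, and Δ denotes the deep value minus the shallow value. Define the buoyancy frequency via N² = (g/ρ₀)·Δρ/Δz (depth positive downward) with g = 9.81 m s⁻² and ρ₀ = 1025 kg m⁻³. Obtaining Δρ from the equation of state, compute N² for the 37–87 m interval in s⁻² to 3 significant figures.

ΔT = +0.1 K, ΔS = +0.17 psu (deep − shallow).
Δρ/ρ₀ = −αΔT + βΔS = -1.40 × 10⁻⁵ + 1.36 × 10⁻⁴ = 1.22 × 10⁻⁴, so Δρ ≈ 0.1251 kg m⁻³.
N² = (g/ρ₀)·Δρ/Δz = g·(Δρ/ρ₀)/Δz = 9.81 × 1.22 × 10⁻⁴ / 50 = 2.3936 × 10⁻⁵ s⁻² ≈ 2.39 × 10⁻⁵ s⁻².

2.39 × 10⁻⁵ s⁻²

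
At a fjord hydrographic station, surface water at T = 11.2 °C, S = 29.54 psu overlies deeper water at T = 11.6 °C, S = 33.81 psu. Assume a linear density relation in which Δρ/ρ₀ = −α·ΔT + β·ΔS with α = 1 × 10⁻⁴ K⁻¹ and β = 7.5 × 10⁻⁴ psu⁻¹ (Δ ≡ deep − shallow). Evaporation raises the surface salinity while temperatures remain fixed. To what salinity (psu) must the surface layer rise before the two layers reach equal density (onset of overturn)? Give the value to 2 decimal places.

Neutral buoyancy requires −α(T_deep − T_surf) + β(S_deep − S_surf′) = 0.
S_surf′ = S_deep − (α/β)·ΔT = 33.81 − (1 × 10⁻⁴/7.5 × 10⁻⁴)·(+0.4) = 33.7567 psu.
Increase required: 33.7567 − 29.54 = 4.2167 psu.

33.76 psu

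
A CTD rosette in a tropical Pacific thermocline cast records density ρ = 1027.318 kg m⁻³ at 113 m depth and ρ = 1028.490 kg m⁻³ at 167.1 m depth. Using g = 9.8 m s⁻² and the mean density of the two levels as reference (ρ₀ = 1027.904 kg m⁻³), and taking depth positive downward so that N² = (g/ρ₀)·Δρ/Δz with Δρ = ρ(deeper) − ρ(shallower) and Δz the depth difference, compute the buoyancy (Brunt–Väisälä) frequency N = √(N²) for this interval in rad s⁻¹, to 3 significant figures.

Δρ = 1028.490 − 1027.318 = 1.172 kg m⁻³ over Δz = 167.1 − 113 = 54.1 m.
N² = (9.8/1027.904) × (1.172/54.1) = 2.0654 × 10⁻⁴ s⁻².
N = √(2.0654 × 10⁻⁴) = 0.014371 rad s⁻¹ ≈ 0.0144 rad s⁻¹.
Since Δρ > 0 the layer is stably stratified.

0.0144 rad s⁻¹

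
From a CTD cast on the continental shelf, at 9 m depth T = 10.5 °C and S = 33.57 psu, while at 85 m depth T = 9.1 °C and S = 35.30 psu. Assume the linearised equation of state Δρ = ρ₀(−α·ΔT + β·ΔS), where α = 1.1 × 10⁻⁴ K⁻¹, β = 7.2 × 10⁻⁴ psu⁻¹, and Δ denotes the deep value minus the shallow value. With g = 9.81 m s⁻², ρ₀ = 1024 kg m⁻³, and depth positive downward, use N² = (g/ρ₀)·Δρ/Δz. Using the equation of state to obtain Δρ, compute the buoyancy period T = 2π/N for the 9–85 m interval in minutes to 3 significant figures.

7.79 min

ΔT = -1.4 K, ΔS = +1.73 psu (deep − shallow).
Δρ/ρ₀ = −αΔT + βΔS = 1.54 × 10⁻⁴ + 1.2456 × 10⁻³ = 1.3996 × 10⁻³, so Δρ ≈ 1.433 kg m⁻³.
N² = (g/ρ₀)·Δρ/Δz = g·(Δρ/ρ₀)/Δz = 9.81 × 1.3996 × 10⁻³ / 76 = 1.8066 × 10⁻⁴ s⁻².
N = √(1.8066 × 10⁻⁴) = 0.013441 rad s⁻¹ → T = 2π/N = 467.46 s = 7.7910 min ≈ 7.79 min.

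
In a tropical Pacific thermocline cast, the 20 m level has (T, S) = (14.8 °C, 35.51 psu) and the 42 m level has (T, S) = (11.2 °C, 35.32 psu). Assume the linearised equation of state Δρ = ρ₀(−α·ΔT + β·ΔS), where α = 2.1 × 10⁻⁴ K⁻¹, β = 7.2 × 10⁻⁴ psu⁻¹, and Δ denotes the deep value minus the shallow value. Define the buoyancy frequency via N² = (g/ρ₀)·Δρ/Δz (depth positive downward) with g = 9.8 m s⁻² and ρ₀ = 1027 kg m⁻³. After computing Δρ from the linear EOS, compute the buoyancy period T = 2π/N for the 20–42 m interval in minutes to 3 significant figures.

ΔT = -3.6 K, ΔS = -0.19 psu (deep − shallow).
Δρ/ρ₀ = −αΔT + βΔS = 7.56 × 10⁻⁴ − 1.368 × 10⁻⁴ = 6.192 × 10⁻⁴, so Δρ ≈ 0.6359 kg m⁻³.
N² = (g/ρ₀)·Δρ/Δz = g·(Δρ/ρ₀)/Δz = 9.8 × 6.192 × 10⁻⁴ / 22 = 2.7583 × 10⁻⁴ s⁻².
N = √(2.7583 × 10⁻⁴) = 0.016608 rad s⁻¹ → T = 2π/N = 378.32 s = 6.3053 min ≈ 6.31 min.

6.31 min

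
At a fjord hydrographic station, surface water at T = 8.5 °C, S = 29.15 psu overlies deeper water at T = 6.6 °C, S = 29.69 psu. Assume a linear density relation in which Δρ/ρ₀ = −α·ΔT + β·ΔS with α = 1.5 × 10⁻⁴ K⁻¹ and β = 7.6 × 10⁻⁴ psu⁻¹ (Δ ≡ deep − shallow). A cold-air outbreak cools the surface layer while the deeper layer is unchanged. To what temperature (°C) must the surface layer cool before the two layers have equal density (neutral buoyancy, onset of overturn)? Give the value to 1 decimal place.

Neutral buoyancy requires Δρ = 0, i.e. −α(T_deep − T_surf′) + β(S_deep − S_surf) = 0.
T_surf′ = T_deep − (β/α)·ΔS = 6.6 − (7.6 × 10⁻⁴/1.5 × 10⁻⁴)·(+0.54) = 3.864 °C.
Cooling required: 8.5 − (3.864) = 4.636 °C.

3.9 °C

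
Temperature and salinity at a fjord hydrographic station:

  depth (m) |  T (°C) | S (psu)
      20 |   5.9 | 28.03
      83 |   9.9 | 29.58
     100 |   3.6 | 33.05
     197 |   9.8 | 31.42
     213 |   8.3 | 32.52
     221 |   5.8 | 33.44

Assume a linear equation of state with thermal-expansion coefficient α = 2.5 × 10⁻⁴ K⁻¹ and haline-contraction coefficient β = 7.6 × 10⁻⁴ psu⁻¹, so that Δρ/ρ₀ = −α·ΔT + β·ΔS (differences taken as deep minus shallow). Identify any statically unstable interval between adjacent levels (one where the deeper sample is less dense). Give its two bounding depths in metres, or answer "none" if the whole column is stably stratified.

100–197 m

Evaluate Δρ/ρ₀ = −αΔT + βΔS across each adjacent pair:
  20–83 m: −αΔT+βΔS = −(2.5 × 10⁻⁴)(+4.0)+(7.6 × 10⁻⁴)(+1.55) = 1.8 × 10⁻⁴ → stable
  83–100 m: −αΔT+βΔS = −(2.5 × 10⁻⁴)(-6.3)+(7.6 × 10⁻⁴)(+3.47) = 4.2 × 10⁻³ → stable
  100–197 m: −αΔT+βΔS = −(2.5 × 10⁻⁴)(+6.2)+(7.6 × 10⁻⁴)(-1.63) = -2.8 × 10⁻³ → UNSTABLE
  197–213 m: −αΔT+βΔS = −(2.5 × 10⁻⁴)(-1.5)+(7.6 × 10⁻⁴)(+1.10) = 1.2 × 10⁻³ → stable
  213–221 m: −αΔT+βΔS = −(2.5 × 10⁻⁴)(-2.5)+(7.6 × 10⁻⁴)(+0.92) = 1.3 × 10⁻³ → stable
The 100–197 m interval has Δρ < 0: lighter water underlies denser water.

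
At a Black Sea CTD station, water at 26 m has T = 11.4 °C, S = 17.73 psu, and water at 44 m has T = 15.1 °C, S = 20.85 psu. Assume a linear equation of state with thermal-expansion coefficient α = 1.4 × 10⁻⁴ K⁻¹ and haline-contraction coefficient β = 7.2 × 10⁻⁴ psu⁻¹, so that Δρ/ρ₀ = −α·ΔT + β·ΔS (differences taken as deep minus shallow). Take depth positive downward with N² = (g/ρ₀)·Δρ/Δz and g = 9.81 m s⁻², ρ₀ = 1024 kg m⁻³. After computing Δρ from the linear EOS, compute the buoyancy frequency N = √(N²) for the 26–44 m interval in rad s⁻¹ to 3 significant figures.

0.0307 rad s⁻¹

ΔT = +3.7 K, ΔS = +3.12 psu (deep − shallow).
Δρ/ρ₀ = −αΔT + βΔS = -5.18 × 10⁻⁴ + 2.2464 × 10⁻³ = 1.7284 × 10⁻³, so Δρ ≈ 1.770 kg m⁻³.
N² = (g/ρ₀)·Δρ/Δz = g·(Δρ/ρ₀)/Δz = 9.81 × 1.7284 × 10⁻³ / 18 = 9.4198 × 10⁻⁴ s⁻².
N = √(9.4198 × 10⁻⁴) = 0.030692 rad s⁻¹ ≈ 0.0307 rad s⁻¹.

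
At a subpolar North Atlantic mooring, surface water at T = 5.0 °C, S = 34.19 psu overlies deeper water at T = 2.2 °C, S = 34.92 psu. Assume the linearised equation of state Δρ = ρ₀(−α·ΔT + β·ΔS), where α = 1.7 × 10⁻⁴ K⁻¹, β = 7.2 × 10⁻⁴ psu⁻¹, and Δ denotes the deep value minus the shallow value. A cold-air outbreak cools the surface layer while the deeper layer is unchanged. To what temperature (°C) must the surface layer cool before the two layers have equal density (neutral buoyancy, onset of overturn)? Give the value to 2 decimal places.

Neutral buoyancy requires Δρ = 0, i.e. −α(T_deep − T_surf′) + β(S_deep − S_surf) = 0.
T_surf′ = T_deep − (β/α)·ΔS = 2.2 − (7.2 × 10⁻⁴/1.7 × 10⁻⁴)·(+0.73) = -0.8918 °C.
Cooling required: 5.0 − (-0.8918) = 5.8918 °C.

-0.89 °C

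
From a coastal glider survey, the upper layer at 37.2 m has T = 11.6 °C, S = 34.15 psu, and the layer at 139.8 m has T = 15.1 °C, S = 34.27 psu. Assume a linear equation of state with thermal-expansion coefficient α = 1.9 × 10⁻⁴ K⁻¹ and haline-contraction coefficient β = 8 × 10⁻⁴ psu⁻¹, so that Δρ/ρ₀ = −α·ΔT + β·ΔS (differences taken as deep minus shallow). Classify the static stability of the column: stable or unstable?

unstable

ΔT = 15.1 − 11.6 = +3.5 K and ΔS = 34.27 − 34.15 = +0.12 psu (deep − shallow).
−αΔT = -6.65 × 10⁻⁴; βΔS = 9.60 × 10⁻⁵; sum Δρ/ρ₀ = -5.69 × 10⁻⁴.
Δρ/ρ₀ < 0, so Δρ < 0: deeper water is lighter → statically unstable; the column would overturn.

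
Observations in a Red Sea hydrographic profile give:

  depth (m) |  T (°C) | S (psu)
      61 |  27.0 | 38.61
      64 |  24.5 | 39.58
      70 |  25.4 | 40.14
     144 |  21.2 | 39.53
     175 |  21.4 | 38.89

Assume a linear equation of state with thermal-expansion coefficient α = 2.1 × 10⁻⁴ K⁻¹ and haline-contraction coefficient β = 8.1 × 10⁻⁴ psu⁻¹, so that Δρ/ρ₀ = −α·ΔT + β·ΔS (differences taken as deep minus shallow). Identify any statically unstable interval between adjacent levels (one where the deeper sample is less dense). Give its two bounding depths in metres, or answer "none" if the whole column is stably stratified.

Evaluate Δρ/ρ₀ = −αΔT + βΔS across each adjacent pair:
  61–64 m: −αΔT+βΔS = −(2.1 × 10⁻⁴)(-2.5)+(8.1 × 10⁻⁴)(+0.97) = 1.3 × 10⁻³ → stable
  64–70 m: −αΔT+βΔS = −(2.1 × 10⁻⁴)(+0.9)+(8.1 × 10⁻⁴)(+0.56) = 2.6 × 10⁻⁴ → stable
  70–144 m: −αΔT+βΔS = −(2.1 × 10⁻⁴)(-4.2)+(8.1 × 10⁻⁴)(-0.61) = 3.9 × 10⁻⁴ → stable
  144–175 m: −αΔT+βΔS = −(2.1 × 10⁻⁴)(+0.2)+(8.1 × 10⁻⁴)(-0.64) = -5.6 × 10⁻⁴ → UNSTABLE
The 144–175 m interval has Δρ < 0: lighter water underlies denser water.

144–175 m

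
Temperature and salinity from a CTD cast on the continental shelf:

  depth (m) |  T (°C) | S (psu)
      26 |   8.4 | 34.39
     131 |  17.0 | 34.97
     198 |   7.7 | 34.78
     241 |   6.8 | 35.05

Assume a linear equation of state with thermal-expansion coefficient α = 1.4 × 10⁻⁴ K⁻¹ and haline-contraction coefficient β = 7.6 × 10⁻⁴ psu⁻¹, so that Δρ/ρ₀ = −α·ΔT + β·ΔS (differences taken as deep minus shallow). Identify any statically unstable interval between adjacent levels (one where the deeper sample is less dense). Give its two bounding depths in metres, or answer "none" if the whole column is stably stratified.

26–131 m

Evaluate Δρ/ρ₀ = −αΔT + βΔS across each adjacent pair:
  26–131 m: −αΔT+βΔS = −(1.4 × 10⁻⁴)(+8.6)+(7.6 × 10⁻⁴)(+0.58) = -7.6 × 10⁻⁴ → UNSTABLE
  131–198 m: −αΔT+βΔS = −(1.4 × 10⁻⁴)(-9.3)+(7.6 × 10⁻⁴)(-0.19) = 1.2 × 10⁻³ → stable
  198–241 m: −αΔT+βΔS = −(1.4 × 10⁻⁴)(-0.9)+(7.6 × 10⁻⁴)(+0.27) = 3.3 × 10⁻⁴ → stable
The 26–131 m interval has Δρ < 0: lighter water underlies denser water.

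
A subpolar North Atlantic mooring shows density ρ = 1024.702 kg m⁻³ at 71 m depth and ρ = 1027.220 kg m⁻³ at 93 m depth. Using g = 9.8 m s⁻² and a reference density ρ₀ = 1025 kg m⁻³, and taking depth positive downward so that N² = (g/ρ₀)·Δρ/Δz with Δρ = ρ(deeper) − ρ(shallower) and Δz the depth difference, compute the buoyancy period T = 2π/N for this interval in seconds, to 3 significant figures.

190 s

Δρ = 1027.220 − 1024.702 = 2.518 kg m⁻³ over Δz = 93 − 71 = 22 m.
N² = (9.8/1025) × (2.518/22) = 1.0943 × 10⁻³ s⁻².
N = √(1.0943 × 10⁻³) = 0.033080 rad s⁻¹, so T = 2π/N = 189.94 s ≈ 190 s.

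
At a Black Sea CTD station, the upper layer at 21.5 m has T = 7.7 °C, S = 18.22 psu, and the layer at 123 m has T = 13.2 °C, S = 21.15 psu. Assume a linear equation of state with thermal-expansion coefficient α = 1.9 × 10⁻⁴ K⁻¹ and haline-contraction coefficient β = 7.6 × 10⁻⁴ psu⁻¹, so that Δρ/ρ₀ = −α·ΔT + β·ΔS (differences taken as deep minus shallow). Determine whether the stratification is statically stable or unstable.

ΔT = 13.2 − 7.7 = +5.5 K and ΔS = 21.15 − 18.22 = +2.93 psu (deep − shallow).
−αΔT = -1.045 × 10⁻³; βΔS = 2.2268 × 10⁻³; sum Δρ/ρ₀ = 1.1818 × 10⁻³.
Δρ/ρ₀ > 0, so Δρ > 0: deeper water is denser → statically stable.

stable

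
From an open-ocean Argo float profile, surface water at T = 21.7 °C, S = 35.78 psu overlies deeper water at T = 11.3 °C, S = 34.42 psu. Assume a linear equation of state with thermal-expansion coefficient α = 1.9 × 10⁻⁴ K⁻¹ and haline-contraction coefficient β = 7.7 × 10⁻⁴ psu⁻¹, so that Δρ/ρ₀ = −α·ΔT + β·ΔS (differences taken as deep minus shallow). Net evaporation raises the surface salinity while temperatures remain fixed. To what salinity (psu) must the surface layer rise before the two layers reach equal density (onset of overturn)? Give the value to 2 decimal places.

36.99 psu

Neutral buoyancy requires −α(T_deep − T_surf) + β(S_deep − S_surf′) = 0.
S_surf′ = S_deep − (α/β)·ΔT = 34.42 − (1.9 × 10⁻⁴/7.7 × 10⁻⁴)·(-10.4) = 36.9862 psu.
Increase required: 36.9862 − 35.78 = 1.2062 psu.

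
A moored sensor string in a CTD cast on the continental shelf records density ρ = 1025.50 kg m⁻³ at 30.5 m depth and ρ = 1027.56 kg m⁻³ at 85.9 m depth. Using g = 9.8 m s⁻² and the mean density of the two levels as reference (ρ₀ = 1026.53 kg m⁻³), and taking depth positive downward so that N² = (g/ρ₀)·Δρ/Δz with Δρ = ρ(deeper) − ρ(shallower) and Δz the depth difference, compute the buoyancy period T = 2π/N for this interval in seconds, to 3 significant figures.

Δρ = 1027.56 − 1025.50 = 2.06 kg m⁻³ over Δz = 85.9 − 30.5 = 55.4 m.
N² = (9.8/1026.53) × (2.06/55.4) = 3.5499 × 10⁻⁴ s⁻².
N = √(3.5499 × 10⁻⁴) = 0.018841 rad s⁻¹, so T = 2π/N = 333.48 s ≈ 333 s.
A positive N² confirms static stability across the interval.

333 s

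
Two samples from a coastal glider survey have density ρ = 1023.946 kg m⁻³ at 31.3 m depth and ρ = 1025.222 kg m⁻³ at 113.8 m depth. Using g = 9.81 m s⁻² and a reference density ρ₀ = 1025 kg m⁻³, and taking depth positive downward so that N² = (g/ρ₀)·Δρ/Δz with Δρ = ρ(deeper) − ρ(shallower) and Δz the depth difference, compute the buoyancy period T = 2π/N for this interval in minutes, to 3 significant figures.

8.61 min

Δρ = 1025.222 − 1023.946 = 1.276 kg m⁻³ over Δz = 113.8 − 31.3 = 82.5 m.
N² = (9.81/1025) × (1.276/82.5) = 1.4803 × 10⁻⁴ s⁻².
N = √(1.4803 × 10⁻⁴) = 0.012167 rad s⁻¹, so T = 2π/N = 516.41 s = 8.6068 min ≈ 8.61 min.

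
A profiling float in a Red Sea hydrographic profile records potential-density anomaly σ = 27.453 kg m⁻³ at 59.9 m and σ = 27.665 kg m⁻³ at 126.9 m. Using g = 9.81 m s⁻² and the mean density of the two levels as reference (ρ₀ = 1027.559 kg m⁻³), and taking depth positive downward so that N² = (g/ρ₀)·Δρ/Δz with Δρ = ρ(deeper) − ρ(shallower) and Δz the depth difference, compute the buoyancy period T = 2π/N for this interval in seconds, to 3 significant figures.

1.14 × 10³ s

Δρ = 1027.665 − 1027.453 = 0.212 kg m⁻³ over Δz = 126.9 − 59.9 = 67 m.
N² = (9.81/1027.559) × (0.212/67) = 3.0208 × 10⁻⁵ s⁻².
N = √(3.0208 × 10⁻⁵) = 5.4962 × 10⁻³ rad s⁻¹, so T = 2π/N = 1.1432 × 10³ s ≈ 1.14 × 10³ s.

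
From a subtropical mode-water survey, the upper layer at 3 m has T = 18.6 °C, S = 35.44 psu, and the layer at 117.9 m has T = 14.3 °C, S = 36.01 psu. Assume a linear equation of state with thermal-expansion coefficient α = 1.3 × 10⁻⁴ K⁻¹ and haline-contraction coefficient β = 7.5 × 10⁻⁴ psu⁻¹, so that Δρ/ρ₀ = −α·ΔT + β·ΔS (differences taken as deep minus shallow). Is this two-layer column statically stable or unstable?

ΔT = 14.3 − 18.6 = -4.3 K and ΔS = 36.01 − 35.44 = +0.57 psu (deep − shallow).
−αΔT = 5.59 × 10⁻⁴; βΔS = 4.275 × 10⁻⁴; sum Δρ/ρ₀ = 9.865 × 10⁻⁴.
Δρ/ρ₀ > 0, so Δρ > 0: deeper water is denser → statically stable.

stable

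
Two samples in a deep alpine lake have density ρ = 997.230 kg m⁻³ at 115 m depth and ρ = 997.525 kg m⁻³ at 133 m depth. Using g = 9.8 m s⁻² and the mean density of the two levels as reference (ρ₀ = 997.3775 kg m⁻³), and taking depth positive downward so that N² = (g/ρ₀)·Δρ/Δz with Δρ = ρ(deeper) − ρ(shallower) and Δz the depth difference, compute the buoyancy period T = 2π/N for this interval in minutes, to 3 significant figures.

Δρ = 997.525 − 997.230 = 0.295 kg m⁻³ over Δz = 133 − 115 = 18 m.
N² = (9.8/997.3775) × (0.295/18) = 1.6103 × 10⁻⁴ s⁻².
N = √(1.6103 × 10⁻⁴) = 0.012690 rad s⁻¹, so T = 2π/N = 495.13 s = 8.2522 min ≈ 8.25 min.
Since Δρ > 0 the layer is stably stratified.

8.25 min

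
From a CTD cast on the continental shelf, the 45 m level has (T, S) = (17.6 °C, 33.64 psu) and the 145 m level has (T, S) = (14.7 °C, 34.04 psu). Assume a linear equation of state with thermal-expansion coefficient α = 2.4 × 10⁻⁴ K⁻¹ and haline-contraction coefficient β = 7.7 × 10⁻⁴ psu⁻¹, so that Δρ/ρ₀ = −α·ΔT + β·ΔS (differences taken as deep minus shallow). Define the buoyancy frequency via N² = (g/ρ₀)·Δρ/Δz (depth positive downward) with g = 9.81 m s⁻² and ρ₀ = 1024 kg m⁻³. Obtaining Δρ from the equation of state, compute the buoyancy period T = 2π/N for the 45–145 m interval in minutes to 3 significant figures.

ΔT = -2.9 K, ΔS = +0.40 psu (deep − shallow).
Δρ/ρ₀ = −αΔT + βΔS = 6.96 × 10⁻⁴ + 3.08 × 10⁻⁴ = 1.004 × 10⁻³, so Δρ ≈ 1.028 kg m⁻³.
N² = (g/ρ₀)·Δρ/Δz = g·(Δρ/ρ₀)/Δz = 9.81 × 1.004 × 10⁻³ / 100 = 9.8492 × 10⁻⁵ s⁻².
N = √(9.8492 × 10⁻⁵) = 9.9243 × 10⁻³ rad s⁻¹ → T = 2π/N = 633.11 s = 10.552 min ≈ 10.6 min.

10.6 min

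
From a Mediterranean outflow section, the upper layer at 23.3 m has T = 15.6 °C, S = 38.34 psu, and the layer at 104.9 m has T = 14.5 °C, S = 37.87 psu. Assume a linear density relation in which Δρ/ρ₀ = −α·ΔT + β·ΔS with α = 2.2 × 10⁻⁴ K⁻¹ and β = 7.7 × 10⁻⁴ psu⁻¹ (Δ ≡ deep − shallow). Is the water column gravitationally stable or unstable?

unstable

ΔT = 14.5 − 15.6 = -1.1 K and ΔS = 37.87 − 38.34 = -0.47 psu (deep − shallow).
−αΔT = 2.42 × 10⁻⁴; βΔS = -3.619 × 10⁻⁴; sum Δρ/ρ₀ = -1.199 × 10⁻⁴.
Δρ/ρ₀ < 0, so Δρ < 0: deeper water is lighter → statically unstable; the column would overturn.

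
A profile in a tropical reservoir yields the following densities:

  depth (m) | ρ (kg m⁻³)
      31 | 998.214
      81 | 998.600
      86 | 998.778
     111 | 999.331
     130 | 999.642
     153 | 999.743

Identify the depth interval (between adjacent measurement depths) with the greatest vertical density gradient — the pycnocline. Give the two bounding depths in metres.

Compute the density gradient over each adjacent pair:
  31–81 m: Δρ/Δz = 0.386/50 = 7.7 × 10⁻³ kg m⁻⁴
  81–86 m: Δρ/Δz = 0.178/5 = 0.036 kg m⁻⁴
  86–111 m: Δρ/Δz = 0.553/25 = 0.022 kg m⁻⁴
  111–130 m: Δρ/Δz = 0.311/19 = 0.016 kg m⁻⁴
  130–153 m: Δρ/Δz = 0.101/23 = 4.4 × 10⁻³ kg m⁻⁴
The largest gradient is in the 81–86 m interval — the pycnocline.

81–86 m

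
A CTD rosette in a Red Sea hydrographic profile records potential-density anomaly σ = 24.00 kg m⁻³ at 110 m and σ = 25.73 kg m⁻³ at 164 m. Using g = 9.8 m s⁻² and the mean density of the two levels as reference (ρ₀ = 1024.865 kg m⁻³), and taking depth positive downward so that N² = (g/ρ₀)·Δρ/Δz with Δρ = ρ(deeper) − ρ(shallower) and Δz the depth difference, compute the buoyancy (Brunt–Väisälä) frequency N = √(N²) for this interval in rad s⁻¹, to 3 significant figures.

0.0175 rad s⁻¹

Δρ = 1025.73 − 1024.00 = 1.73 kg m⁻³ over Δz = 164 − 110 = 54 m.
N² = (9.8/1024.865) × (1.73/54) = 3.0635 × 10⁻⁴ s⁻².
N = √(3.0635 × 10⁻⁴) = 0.017503 rad s⁻¹ ≈ 0.0175 rad s⁻¹.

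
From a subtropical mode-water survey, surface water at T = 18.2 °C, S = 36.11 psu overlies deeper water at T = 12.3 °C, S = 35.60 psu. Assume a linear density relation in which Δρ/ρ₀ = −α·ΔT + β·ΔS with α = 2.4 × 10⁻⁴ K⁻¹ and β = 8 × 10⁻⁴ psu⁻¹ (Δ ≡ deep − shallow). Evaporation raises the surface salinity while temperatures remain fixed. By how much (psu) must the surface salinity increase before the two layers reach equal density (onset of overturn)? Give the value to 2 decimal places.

1.26 psu

Neutral buoyancy requires −α(T_deep − T_surf) + β(S_deep − S_surf′) = 0.
S_surf′ = S_deep − (α/β)·ΔT = 35.60 − (2.4 × 10⁻⁴/8 × 10⁻⁴)·(-5.9) = 37.3700 psu.
Increase required: 37.3700 − 36.11 = 1.2600 psu.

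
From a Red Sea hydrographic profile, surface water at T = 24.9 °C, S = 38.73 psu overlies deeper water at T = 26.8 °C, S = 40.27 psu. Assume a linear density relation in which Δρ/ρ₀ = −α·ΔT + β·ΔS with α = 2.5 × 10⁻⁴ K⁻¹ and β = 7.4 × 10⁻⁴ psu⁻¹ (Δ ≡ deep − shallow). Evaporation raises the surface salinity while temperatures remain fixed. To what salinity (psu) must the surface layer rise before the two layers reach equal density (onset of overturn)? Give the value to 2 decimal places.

39.63 psu

Neutral buoyancy requires −α(T_deep − T_surf) + β(S_deep − S_surf′) = 0.
S_surf′ = S_deep − (α/β)·ΔT = 40.27 − (2.5 × 10⁻⁴/7.4 × 10⁻⁴)·(+1.9) = 39.6281 psu.
Increase required: 39.6281 − 38.73 = 0.8981 psu.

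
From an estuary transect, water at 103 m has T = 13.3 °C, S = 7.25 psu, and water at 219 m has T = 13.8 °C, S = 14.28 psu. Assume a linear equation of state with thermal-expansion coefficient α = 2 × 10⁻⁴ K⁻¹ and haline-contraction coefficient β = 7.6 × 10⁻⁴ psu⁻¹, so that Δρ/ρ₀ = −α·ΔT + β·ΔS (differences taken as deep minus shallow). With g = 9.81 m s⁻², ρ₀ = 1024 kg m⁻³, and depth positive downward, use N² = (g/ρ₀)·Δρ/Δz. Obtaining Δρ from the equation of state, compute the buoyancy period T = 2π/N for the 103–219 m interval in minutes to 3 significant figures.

4.97 min

ΔT = +0.5 K, ΔS = +7.03 psu (deep − shallow).
Δρ/ρ₀ = −αΔT + βΔS = -1.00 × 10⁻⁴ + 5.3428 × 10⁻³ = 5.2428 × 10⁻³, so Δρ ≈ 5.369 kg m⁻³.
N² = (g/ρ₀)·Δρ/Δz = g·(Δρ/ρ₀)/Δz = 9.81 × 5.2428 × 10⁻³ / 116 = 4.4338 × 10⁻⁴ s⁻².
N = √(4.4338 × 10⁻⁴) = 0.021057 rad s⁻¹ → T = 2π/N = 298.39 s = 4.9732 min ≈ 4.97 min.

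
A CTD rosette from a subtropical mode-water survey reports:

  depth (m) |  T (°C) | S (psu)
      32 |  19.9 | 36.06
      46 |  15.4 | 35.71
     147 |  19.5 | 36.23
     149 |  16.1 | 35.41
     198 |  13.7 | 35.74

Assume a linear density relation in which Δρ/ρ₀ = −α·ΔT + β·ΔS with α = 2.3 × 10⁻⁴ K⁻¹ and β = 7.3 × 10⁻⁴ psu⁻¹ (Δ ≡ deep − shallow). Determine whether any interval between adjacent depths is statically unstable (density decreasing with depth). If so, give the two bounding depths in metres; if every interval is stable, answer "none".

46–147 m

Evaluate Δρ/ρ₀ = −αΔT + βΔS across each adjacent pair:
  32–46 m: −αΔT+βΔS = −(2.3 × 10⁻⁴)(-4.5)+(7.3 × 10⁻⁴)(-0.35) = 7.8 × 10⁻⁴ → stable
  46–147 m: −αΔT+βΔS = −(2.3 × 10⁻⁴)(+4.1)+(7.3 × 10⁻⁴)(+0.52) = -5.6 × 10⁻⁴ → UNSTABLE
  147–149 m: −αΔT+βΔS = −(2.3 × 10⁻⁴)(-3.4)+(7.3 × 10⁻⁴)(-0.82) = 1.8 × 10⁻⁴ → stable
  149–198 m: −αΔT+βΔS = −(2.3 × 10⁻⁴)(-2.4)+(7.3 × 10⁻⁴)(+0.33) = 7.9 × 10⁻⁴ → stable
The 46–147 m interval has Δρ < 0: lighter water underlies denser water.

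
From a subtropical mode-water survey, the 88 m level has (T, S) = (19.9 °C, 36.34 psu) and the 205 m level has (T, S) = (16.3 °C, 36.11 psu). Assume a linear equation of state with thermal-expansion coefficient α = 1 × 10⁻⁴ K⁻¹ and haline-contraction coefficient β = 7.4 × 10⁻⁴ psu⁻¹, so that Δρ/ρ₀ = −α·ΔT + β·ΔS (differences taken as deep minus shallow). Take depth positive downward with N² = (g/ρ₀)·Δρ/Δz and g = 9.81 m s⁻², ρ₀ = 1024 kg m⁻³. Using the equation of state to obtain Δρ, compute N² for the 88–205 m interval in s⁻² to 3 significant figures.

ΔT = -3.6 K, ΔS = -0.23 psu (deep − shallow).
Δρ/ρ₀ = −αΔT + βΔS = 3.60 × 10⁻⁴ − 1.702 × 10⁻⁴ = 1.898 × 10⁻⁴, so Δρ ≈ 0.1944 kg m⁻³.
N² = (g/ρ₀)·Δρ/Δz = g·(Δρ/ρ₀)/Δz = 9.81 × 1.898 × 10⁻⁴ / 117 = 1.5914 × 10⁻⁵ s⁻² ≈ 1.59 × 10⁻⁵ s⁻².

1.59 × 10⁻⁵ s⁻²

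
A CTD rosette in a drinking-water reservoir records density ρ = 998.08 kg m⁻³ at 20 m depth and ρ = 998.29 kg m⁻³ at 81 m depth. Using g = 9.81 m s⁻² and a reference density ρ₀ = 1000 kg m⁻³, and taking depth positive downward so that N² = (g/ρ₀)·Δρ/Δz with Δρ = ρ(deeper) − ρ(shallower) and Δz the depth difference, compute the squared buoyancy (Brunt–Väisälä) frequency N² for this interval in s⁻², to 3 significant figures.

3.38 × 10⁻⁵ s⁻²

Δρ = 998.29 − 998.08 = 0.21 kg m⁻³ over Δz = 81 − 20 = 61 m.
N² = (9.81/1000) × (0.21/61) = 3.3772 × 10⁻⁵ s⁻² ≈ 3.38 × 10⁻⁵ s⁻².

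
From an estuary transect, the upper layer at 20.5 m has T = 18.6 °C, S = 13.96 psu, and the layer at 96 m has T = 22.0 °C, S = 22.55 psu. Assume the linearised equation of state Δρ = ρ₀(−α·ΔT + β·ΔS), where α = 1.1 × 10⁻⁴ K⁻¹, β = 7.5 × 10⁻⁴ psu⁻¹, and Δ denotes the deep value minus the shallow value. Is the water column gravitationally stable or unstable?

ΔT = 22.0 − 18.6 = +3.4 K and ΔS = 22.55 − 13.96 = +8.59 psu (deep − shallow).
−αΔT = -3.74 × 10⁻⁴; βΔS = 6.4425 × 10⁻³; sum Δρ/ρ₀ = 6.0685 × 10⁻³.
Δρ/ρ₀ > 0, so Δρ > 0: deeper water is denser → statically stable.

stable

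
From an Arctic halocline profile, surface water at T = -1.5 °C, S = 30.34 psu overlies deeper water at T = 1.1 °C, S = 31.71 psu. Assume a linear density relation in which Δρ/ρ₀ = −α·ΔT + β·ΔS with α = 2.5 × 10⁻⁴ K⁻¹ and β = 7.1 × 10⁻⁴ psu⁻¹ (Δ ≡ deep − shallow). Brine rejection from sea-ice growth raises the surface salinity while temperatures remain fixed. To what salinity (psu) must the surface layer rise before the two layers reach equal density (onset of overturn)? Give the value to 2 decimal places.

30.79 psu

Neutral buoyancy requires −α(T_deep − T_surf) + β(S_deep − S_surf′) = 0.
S_surf′ = S_deep − (α/β)·ΔT = 31.71 − (2.5 × 10⁻⁴/7.1 × 10⁻⁴)·(+2.6) = 30.7945 psu.
Increase required: 30.7945 − 30.34 = 0.4545 psu.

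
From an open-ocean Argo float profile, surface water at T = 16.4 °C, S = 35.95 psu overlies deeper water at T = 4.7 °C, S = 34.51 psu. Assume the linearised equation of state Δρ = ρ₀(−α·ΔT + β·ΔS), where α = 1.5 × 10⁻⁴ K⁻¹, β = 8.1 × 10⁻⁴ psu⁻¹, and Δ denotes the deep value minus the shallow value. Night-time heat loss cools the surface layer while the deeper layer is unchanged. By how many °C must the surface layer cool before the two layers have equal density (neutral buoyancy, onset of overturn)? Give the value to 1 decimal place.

Neutral buoyancy requires Δρ = 0, i.e. −α(T_deep − T_surf′) + β(S_deep − S_surf) = 0.
T_surf′ = T_deep − (β/α)·ΔS = 4.7 − (8.1 × 10⁻⁴/1.5 × 10⁻⁴)·(-1.44) = 12.476 °C.
Cooling required: 16.4 − (12.476) = 3.924 °C.

3.9 °C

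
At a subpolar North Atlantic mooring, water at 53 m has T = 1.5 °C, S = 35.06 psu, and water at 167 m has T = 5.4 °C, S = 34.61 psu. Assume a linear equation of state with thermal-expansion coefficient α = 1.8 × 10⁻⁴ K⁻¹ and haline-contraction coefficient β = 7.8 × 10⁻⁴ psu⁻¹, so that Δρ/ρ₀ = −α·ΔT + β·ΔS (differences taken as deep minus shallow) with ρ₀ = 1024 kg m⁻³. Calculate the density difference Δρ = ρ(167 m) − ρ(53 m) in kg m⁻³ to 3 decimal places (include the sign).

ΔT = +3.9 K, ΔS = -0.45 psu (deep − shallow).
Δρ/ρ₀ = −(1.8 × 10⁻⁴)(+3.9) + (7.8 × 10⁻⁴)(-0.45) = -1.053 × 10⁻³.
Δρ = 1024 × (-1.053 × 10⁻³) = -1.078 kg m⁻³.
Negative Δρ: lighter below, statically unstable.

-1.078 kg m⁻³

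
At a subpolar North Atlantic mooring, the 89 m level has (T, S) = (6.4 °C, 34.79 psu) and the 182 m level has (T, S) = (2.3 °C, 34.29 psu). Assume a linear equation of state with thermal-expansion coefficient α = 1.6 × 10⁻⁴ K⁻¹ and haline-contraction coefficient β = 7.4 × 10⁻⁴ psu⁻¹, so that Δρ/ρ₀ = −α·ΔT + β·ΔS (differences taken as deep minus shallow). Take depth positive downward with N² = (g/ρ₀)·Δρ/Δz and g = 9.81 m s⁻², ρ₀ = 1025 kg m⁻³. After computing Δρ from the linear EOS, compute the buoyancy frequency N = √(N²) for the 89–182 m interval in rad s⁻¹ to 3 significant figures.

ΔT = -4.1 K, ΔS = -0.50 psu (deep − shallow).
Δρ/ρ₀ = −αΔT + βΔS = 6.56 × 10⁻⁴ − 3.70 × 10⁻⁴ = 2.86 × 10⁻⁴, so Δρ ≈ 0.2932 kg m⁻³.
N² = (g/ρ₀)·Δρ/Δz = g·(Δρ/ρ₀)/Δz = 9.81 × 2.86 × 10⁻⁴ / 93 = 3.0168 × 10⁻⁵ s⁻².
N = √(3.0168 × 10⁻⁵) = 5.4925 × 10⁻³ rad s⁻¹ ≈ 5.49 × 10⁻³ rad s⁻¹.

5.49 × 10⁻³ rad s⁻¹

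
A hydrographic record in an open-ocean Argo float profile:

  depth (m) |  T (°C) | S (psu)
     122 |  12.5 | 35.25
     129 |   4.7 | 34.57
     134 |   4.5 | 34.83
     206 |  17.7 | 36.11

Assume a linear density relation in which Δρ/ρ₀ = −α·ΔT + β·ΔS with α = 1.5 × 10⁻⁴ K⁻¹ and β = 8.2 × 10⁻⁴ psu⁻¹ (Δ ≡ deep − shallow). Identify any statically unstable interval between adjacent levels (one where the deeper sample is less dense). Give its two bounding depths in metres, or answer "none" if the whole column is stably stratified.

134–206 m

Evaluate Δρ/ρ₀ = −αΔT + βΔS across each adjacent pair:
  122–129 m: −αΔT+βΔS = −(1.5 × 10⁻⁴)(-7.8)+(8.2 × 10⁻⁴)(-0.68) = 6.1 × 10⁻⁴ → stable
  129–134 m: −αΔT+βΔS = −(1.5 × 10⁻⁴)(-0.2)+(8.2 × 10⁻⁴)(+0.26) = 2.4 × 10⁻⁴ → stable
  134–206 m: −αΔT+βΔS = −(1.5 × 10⁻⁴)(+13.2)+(8.2 × 10⁻⁴)(+1.28) = -9.3 × 10⁻⁴ → UNSTABLE
The 134–206 m interval has Δρ < 0: lighter water underlies denser water.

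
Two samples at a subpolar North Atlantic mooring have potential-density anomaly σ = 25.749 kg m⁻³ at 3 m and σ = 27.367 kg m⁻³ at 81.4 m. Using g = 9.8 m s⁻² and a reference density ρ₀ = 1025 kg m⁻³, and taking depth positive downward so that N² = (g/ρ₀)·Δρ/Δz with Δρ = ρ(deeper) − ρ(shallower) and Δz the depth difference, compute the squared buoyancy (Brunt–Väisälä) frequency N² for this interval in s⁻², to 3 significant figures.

1.97 × 10⁻⁴ s⁻²

Δρ = 1027.367 − 1025.749 = 1.618 kg m⁻³ over Δz = 81.4 − 3 = 78.4 m.
N² = (9.8/1025) × (1.618/78.4) = 1.9732 × 10⁻⁴ s⁻² ≈ 1.97 × 10⁻⁴ s⁻².
N² > 0, so the interval is statically stable.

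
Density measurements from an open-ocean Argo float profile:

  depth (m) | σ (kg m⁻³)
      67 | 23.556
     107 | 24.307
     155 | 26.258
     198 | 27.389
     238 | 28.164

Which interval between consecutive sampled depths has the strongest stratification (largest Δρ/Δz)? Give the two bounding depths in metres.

107–155 m

Compute the density gradient over each adjacent pair:
  67–107 m: Δρ/Δz = 0.751/40 = 0.019 kg m⁻⁴
  107–155 m: Δρ/Δz = 1.951/48 = 0.041 kg m⁻⁴
  155–198 m: Δρ/Δz = 1.131/43 = 0.026 kg m⁻⁴
  198–238 m: Δρ/Δz = 0.775/40 = 0.019 kg m⁻⁴
The largest gradient is in the 107–155 m interval — the pycnocline.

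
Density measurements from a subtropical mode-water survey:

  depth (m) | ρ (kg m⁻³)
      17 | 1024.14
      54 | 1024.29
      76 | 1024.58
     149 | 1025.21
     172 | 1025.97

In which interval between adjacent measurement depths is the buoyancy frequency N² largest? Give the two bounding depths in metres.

149–172 m

Compute the density gradient over each adjacent pair:
  17–54 m: Δρ/Δz = 0.15/37 = 4.1 × 10⁻³ kg m⁻⁴
  54–76 m: Δρ/Δz = 0.29/22 = 0.013 kg m⁻⁴
  76–149 m: Δρ/Δz = 0.63/73 = 8.6 × 10⁻³ kg m⁻⁴
  149–172 m: Δρ/Δz = 0.76/23 = 0.033 kg m⁻⁴
The largest gradient is in the 149–172 m interval — the pycnocline.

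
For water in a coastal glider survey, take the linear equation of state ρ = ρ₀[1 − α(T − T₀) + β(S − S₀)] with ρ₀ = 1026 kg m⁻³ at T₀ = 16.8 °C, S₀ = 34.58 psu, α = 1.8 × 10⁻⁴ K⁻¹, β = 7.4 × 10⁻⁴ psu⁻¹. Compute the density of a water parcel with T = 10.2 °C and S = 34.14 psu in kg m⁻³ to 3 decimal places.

1026.885 kg m⁻³

T − T₀ = -6.6 K, S − S₀ = -0.44 psu.
Bracket = 1 − α·(-6.6) + β·(-0.44) = 1 + (8.624 × 10⁻⁴) = 1.0008624.
ρ = 1026 × 1.0008624 = 1026.885 kg m⁻³.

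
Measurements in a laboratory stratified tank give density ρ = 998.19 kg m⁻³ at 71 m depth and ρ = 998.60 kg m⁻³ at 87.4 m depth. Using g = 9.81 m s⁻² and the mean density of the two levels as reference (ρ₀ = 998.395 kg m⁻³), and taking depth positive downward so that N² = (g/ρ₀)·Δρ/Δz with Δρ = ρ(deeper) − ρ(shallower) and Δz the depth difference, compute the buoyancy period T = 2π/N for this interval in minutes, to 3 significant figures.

6.68 min

Δρ = 998.60 − 998.19 = 0.41 kg m⁻³ over Δz = 87.4 − 71 = 16.4 m.
N² = (9.81/998.395) × (0.41/16.4) = 2.4564 × 10⁻⁴ s⁻².
N = √(2.4564 × 10⁻⁴) = 0.015673 rad s⁻¹, so T = 2π/N = 400.89 s = 6.6815 min ≈ 6.68 min.
N² > 0, so the interval is statically stable.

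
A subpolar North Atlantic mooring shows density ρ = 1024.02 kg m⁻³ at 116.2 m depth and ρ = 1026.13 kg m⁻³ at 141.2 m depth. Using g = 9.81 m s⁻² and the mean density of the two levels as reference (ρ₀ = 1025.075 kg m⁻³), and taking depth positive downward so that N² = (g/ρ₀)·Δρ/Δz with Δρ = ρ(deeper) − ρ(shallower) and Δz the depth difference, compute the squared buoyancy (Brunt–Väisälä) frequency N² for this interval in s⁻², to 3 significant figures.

Δρ = 1026.13 − 1024.02 = 2.11 kg m⁻³ over Δz = 141.2 − 116.2 = 25 m.
N² = (9.81/1025.075) × (2.11/25) = 8.0771 × 10⁻⁴ s⁻² ≈ 8.08 × 10⁻⁴ s⁻².

8.08 × 10⁻⁴ s⁻²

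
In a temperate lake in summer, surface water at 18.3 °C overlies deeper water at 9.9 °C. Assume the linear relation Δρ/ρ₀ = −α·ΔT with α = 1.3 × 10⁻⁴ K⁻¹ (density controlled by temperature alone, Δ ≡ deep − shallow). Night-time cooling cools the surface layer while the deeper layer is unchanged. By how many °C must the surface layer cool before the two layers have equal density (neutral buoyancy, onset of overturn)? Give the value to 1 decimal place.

8.4 °C

With temperature the only control, equal density requires T_surf′ = T_deep.
T_surf′ = 9.9 °C.
Cooling required: 18.3 − 9.9 = 8.4 °C.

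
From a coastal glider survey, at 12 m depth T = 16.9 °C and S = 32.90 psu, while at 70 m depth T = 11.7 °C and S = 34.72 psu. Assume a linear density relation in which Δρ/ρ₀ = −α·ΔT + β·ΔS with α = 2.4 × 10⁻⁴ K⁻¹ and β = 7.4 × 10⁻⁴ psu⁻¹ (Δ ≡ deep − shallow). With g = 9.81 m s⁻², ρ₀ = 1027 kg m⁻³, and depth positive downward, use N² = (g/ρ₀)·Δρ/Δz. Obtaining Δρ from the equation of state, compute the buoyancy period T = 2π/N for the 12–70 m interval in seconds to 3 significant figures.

300 s

ΔT = -5.2 K, ΔS = +1.82 psu (deep − shallow).
Δρ/ρ₀ = −αΔT + βΔS = 1.248 × 10⁻³ + 1.3468 × 10⁻³ = 2.5948 × 10⁻³, so Δρ ≈ 2.665 kg m⁻³.
N² = (g/ρ₀)·Δρ/Δz = g·(Δρ/ρ₀)/Δz = 9.81 × 2.5948 × 10⁻³ / 58 = 4.3888 × 10⁻⁴ s⁻².
N = √(4.3888 × 10⁻⁴) = 0.020949 rad s⁻¹ → T = 2π/N = 299.93 s ≈ 300 s.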